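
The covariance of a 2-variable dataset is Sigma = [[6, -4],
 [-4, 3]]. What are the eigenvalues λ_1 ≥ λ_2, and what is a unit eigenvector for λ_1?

Step 1 — characteristic polynomial of 2×2 Sigma:
  det(Sigma - λI) = λ² - trace · λ + det = 0.
  trace = 6 + 3 = 9, det = 6·3 - (-4)² = 2.
Step 2 — discriminant:
  Δ = trace² - 4·det = 81 - 8 = 73.
Step 3 — eigenvalues:
  λ = (trace ± √Δ)/2 = (9 ± 8.544)/2,
  λ_1 = 8.772,  λ_2 = 0.228.

Step 4 — unit eigenvector for λ_1: solve (Sigma - λ_1 I)v = 0. First row:
  (6 - 8.772)·v_x + (-4)·v_y = 0, i.e. (-2.772)·v_x + (-4)·v_y = 0,
  so v ∝ (b, λ_1 - a) = (-4, 2.772); multiply by -1 so the first entry is positive: u = (4, -2.772).
  ||u|| = √((4)² + (-2.772)²) = √(23.684) ≈ 4.8666,
  v_1 = u/||u|| ≈ (0.8219, -0.5696) (||v_1|| = 1).

λ_1 = 8.772,  λ_2 = 0.228;  v_1 ≈ (0.8219, -0.5696)


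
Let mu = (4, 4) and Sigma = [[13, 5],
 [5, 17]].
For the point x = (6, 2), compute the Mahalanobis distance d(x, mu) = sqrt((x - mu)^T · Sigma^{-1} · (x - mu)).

Step 1 — centre the observation: (x - mu) = (2, -2).

Step 2 — invert Sigma. det(Sigma) = 13·17 - (5)² = 196.
  Sigma^{-1} = (1/det) · [[d, -b], [-b, a]] = [[0.0867, -0.0255],
 [-0.0255, 0.0663]].

Step 3 — form the quadratic (x - mu)^T · Sigma^{-1} · (x - mu):
  Sigma^{-1} · (x - mu) = (0.2245, -0.1837).
  (x - mu)^T · [Sigma^{-1} · (x - mu)] = (2)·(0.2245) + (-2)·(-0.1837) = 0.8163.

Step 4 — take square root: d = √(0.8163) ≈ 0.9035.

d(x, mu) = √(0.8163) ≈ 0.9035


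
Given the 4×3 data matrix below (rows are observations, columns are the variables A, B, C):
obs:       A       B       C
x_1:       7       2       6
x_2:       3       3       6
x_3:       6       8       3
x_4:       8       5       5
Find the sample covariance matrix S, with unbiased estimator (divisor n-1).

Step 1 — column means:
  mean(A) = (7 + 3 + 6 + 8) / 4 = 24/4 = 6
  mean(B) = (2 + 3 + 8 + 5) / 4 = 18/4 = 4.5
  mean(C) = (6 + 6 + 3 + 5) / 4 = 20/4 = 5

Step 2 — sample covariance S[i,j] = (1/(n-1)) · Σ_k (x_{k,i} - mean_i) · (x_{k,j} - mean_j), with n-1 = 3.
  S[A,A] = ((1)·(1) + (-3)·(-3) + (0)·(0) + (2)·(2)) / 3 = 14/3 = 4.6667
  S[A,B] = ((1)·(-2.5) + (-3)·(-1.5) + (0)·(3.5) + (2)·(0.5)) / 3 = 3/3 = 1
  S[A,C] = ((1)·(1) + (-3)·(1) + (0)·(-2) + (2)·(0)) / 3 = -2/3 = -0.6667
  S[B,B] = ((-2.5)·(-2.5) + (-1.5)·(-1.5) + (3.5)·(3.5) + (0.5)·(0.5)) / 3 = 21/3 = 7
  S[B,C] = ((-2.5)·(1) + (-1.5)·(1) + (3.5)·(-2) + (0.5)·(0)) / 3 = -11/3 = -3.6667
  S[C,C] = ((1)·(1) + (1)·(1) + (-2)·(-2) + (0)·(0)) / 3 = 6/3 = 2

S is symmetric (S[j,i] = S[i,j]). Assembling:

S = [[4.6667, 1, -0.6667],
 [1, 7, -3.6667],
 [-0.6667, -3.6667, 2]]


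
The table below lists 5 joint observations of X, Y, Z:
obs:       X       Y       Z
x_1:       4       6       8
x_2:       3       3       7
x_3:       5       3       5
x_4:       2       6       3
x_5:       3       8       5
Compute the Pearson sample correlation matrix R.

Step 1 — column means:
  mean(X) = (4 + 3 + 5 + 2 + 3) / 5 = 17/5 = 3.4
  mean(Y) = (6 + 3 + 3 + 6 + 8) / 5 = 26/5 = 5.2
  mean(Z) = (8 + 7 + 5 + 3 + 5) / 5 = 28/5 = 5.6

Step 2 — sample variances and covariances s[i,j] = (1/(n-1)) · Σ_k (x_{k,i} - mean_i) · (x_{k,j} - mean_j), with n-1 = 4:
  s[X,X] = ((0.6)·(0.6) + (-0.4)·(-0.4) + (1.6)·(1.6) + (-1.4)·(-1.4) + (-0.4)·(-0.4)) / 4 = 5.2/4 = 1.3
  s[X,Y] = ((0.6)·(0.8) + (-0.4)·(-2.2) + (1.6)·(-2.2) + (-1.4)·(0.8) + (-0.4)·(2.8)) / 4 = -4.4/4 = -1.1
  s[X,Z] = ((0.6)·(2.4) + (-0.4)·(1.4) + (1.6)·(-0.6) + (-1.4)·(-2.6) + (-0.4)·(-0.6)) / 4 = 3.8/4 = 0.95
  s[Y,Y] = ((0.8)·(0.8) + (-2.2)·(-2.2) + (-2.2)·(-2.2) + (0.8)·(0.8) + (2.8)·(2.8)) / 4 = 18.8/4 = 4.7
  s[Y,Z] = ((0.8)·(2.4) + (-2.2)·(1.4) + (-2.2)·(-0.6) + (0.8)·(-2.6) + (2.8)·(-0.6)) / 4 = -3.6/4 = -0.9
  s[Z,Z] = ((2.4)·(2.4) + (1.4)·(1.4) + (-0.6)·(-0.6) + (-2.6)·(-2.6) + (-0.6)·(-0.6)) / 4 = 15.2/4 = 3.8
  Sample standard deviations s_i = √(s[i,i]):
  s(X) = √(1.3) = 1.1402
  s(Y) = √(4.7) = 2.1679
  s(Z) = √(3.8) = 1.9494

Step 3 — r_{ij} = s_{ij} / (s_i · s_j):
  r[X,X] = 1 (diagonal).
  r[X,Y] = -1.1 / (1.1402 · 2.1679) = -1.1 / 2.4718 = -0.445
  r[X,Z] = 0.95 / (1.1402 · 1.9494) = 0.95 / 2.2226 = 0.4274
  r[Y,Y] = 1 (diagonal).
  r[Y,Z] = -0.9 / (2.1679 · 1.9494) = -0.9 / 4.2261 = -0.213
  r[Z,Z] = 1 (diagonal).

R is symmetric with unit diagonal. Assembling:

R = [[1, -0.445, 0.4274],
 [-0.445, 1, -0.213],
 [0.4274, -0.213, 1]]


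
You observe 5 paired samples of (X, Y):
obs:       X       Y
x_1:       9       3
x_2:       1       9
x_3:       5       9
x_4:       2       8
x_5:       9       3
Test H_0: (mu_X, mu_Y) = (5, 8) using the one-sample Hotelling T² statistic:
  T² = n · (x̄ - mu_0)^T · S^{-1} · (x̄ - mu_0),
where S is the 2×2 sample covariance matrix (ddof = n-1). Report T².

Step 1 — sample mean vector:
  mean(X) = (9 + 1 + 5 + 2 + 9) / 5 = 26/5 = 5.2
  mean(Y) = (3 + 9 + 9 + 8 + 3) / 5 = 32/5 = 6.4
  x̄ = (5.2, 6.4),  deviation x̄ - mu_0 = (5.2, 6.4) - (5, 8) = (0.2, -1.6).

Step 2 — sample covariance matrix, S[i,j] = (1/(n-1)) · Σ_k (x_{k,i} - mean_i) · (x_{k,j} - mean_j), divisor n-1 = 4:
  S[X,X] = ((3.8)·(3.8) + (-4.2)·(-4.2) + (-0.2)·(-0.2) + (-3.2)·(-3.2) + (3.8)·(3.8)) / 4 = 56.8/4 = 14.2
  S[X,Y] = ((3.8)·(-3.4) + (-4.2)·(2.6) + (-0.2)·(2.6) + (-3.2)·(1.6) + (3.8)·(-3.4)) / 4 = -42.4/4 = -10.6
  S[Y,Y] = ((-3.4)·(-3.4) + (2.6)·(2.6) + (2.6)·(2.6) + (1.6)·(1.6) + (-3.4)·(-3.4)) / 4 = 39.2/4 = 9.8
  S = [[14.2, -10.6],
 [-10.6, 9.8]].

Step 3 — invert S. det(S) = 14.2·9.8 - (-10.6)² = 26.8.
  S^{-1} = (1/det) · [[d, -b], [-b, a]] = [[0.3657, 0.3955],
 [0.3955, 0.5299]].

Step 4 — quadratic form (x̄ - mu_0)^T · S^{-1} · (x̄ - mu_0):
  S^{-1} · (x̄ - mu_0) = (-0.5597, -0.7687),
  (x̄ - mu_0)^T · [...] = (0.2)·(-0.5597) + (-1.6)·(-0.7687) = 1.1179.

Step 5 — scale by n: T² = 5 · 1.1179 = 5.5896.

T² ≈ 5.5896


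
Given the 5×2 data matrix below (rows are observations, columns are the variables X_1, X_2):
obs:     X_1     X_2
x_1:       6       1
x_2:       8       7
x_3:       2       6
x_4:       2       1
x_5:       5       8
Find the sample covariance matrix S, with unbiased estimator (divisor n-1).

Step 1 — column means:
  mean(X_1) = (6 + 8 + 2 + 2 + 5) / 5 = 23/5 = 4.6
  mean(X_2) = (1 + 7 + 6 + 1 + 8) / 5 = 23/5 = 4.6

Step 2 — sample covariance S[i,j] = (1/(n-1)) · Σ_k (x_{k,i} - mean_i) · (x_{k,j} - mean_j), with n-1 = 4.
  S[X_1,X_1] = ((1.4)·(1.4) + (3.4)·(3.4) + (-2.6)·(-2.6) + (-2.6)·(-2.6) + (0.4)·(0.4)) / 4 = 27.2/4 = 6.8
  S[X_1,X_2] = ((1.4)·(-3.6) + (3.4)·(2.4) + (-2.6)·(1.4) + (-2.6)·(-3.6) + (0.4)·(3.4)) / 4 = 10.2/4 = 2.55
  S[X_2,X_2] = ((-3.6)·(-3.6) + (2.4)·(2.4) + (1.4)·(1.4) + (-3.6)·(-3.6) + (3.4)·(3.4)) / 4 = 45.2/4 = 11.3

S is symmetric (S[j,i] = S[i,j]). Assembling:

S = [[6.8, 2.55],
 [2.55, 11.3]]


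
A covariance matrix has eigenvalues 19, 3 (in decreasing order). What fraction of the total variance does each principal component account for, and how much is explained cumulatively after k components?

Step 1 — total variance = trace(Sigma) = Σ λ_i = 19 + 3 = 22.

Step 2 — fraction explained by component i = λ_i / Σ λ:
  PC1: 19/22 = 0.8636
  PC2: 3/22 = 0.1364

Step 3 — cumulative fraction after k components = (λ_1 + ... + λ_k) / Σ λ:
  k = 1: 19/22 = 0.8636
  k = 2: (19 + 3)/22 = 22/22 = 1

Summary (fraction, with percent):

explained: PC1 0.8636 (86.36%), PC2 0.1364 (13.64%);  cumulative: 0.8636, 1


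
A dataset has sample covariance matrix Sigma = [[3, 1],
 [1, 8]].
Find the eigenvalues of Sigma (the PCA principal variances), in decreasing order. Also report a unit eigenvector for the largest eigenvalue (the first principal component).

Step 1 — characteristic polynomial of 2×2 Sigma:
  det(Sigma - λI) = λ² - trace · λ + det = 0.
  trace = 3 + 8 = 11, det = 3·8 - (1)² = 23.
Step 2 — discriminant:
  Δ = trace² - 4·det = 121 - 92 = 29.
Step 3 — eigenvalues:
  λ = (trace ± √Δ)/2 = (11 ± 5.3852)/2,
  λ_1 = 8.1926,  λ_2 = 2.8074.

Step 4 — unit eigenvector for λ_1: solve (Sigma - λ_1 I)v = 0. First row:
  (3 - 8.1926)·v_x + (1)·v_y = 0, i.e. (-5.1926)·v_x + (1)·v_y = 0,
  so v ∝ (b, λ_1 - a) = (1, 5.1926) = u.
  ||u|| = √((1)² + (5.1926)²) = √(27.9629) ≈ 5.288,
  v_1 = u/||u|| ≈ (0.1891, 0.982) (||v_1|| = 1).

λ_1 = 8.1926,  λ_2 = 2.8074;  v_1 ≈ (0.1891, 0.982)


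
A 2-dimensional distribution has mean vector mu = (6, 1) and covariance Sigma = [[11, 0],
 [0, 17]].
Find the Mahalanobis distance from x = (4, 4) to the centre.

Step 1 — centre the observation: (x - mu) = (-2, 3).

Step 2 — invert Sigma. det(Sigma) = 11·17 - (0)² = 187.
  Sigma^{-1} = (1/det) · [[d, -b], [-b, a]] = [[0.0909, 0],
 [0, 0.0588]].

Step 3 — form the quadratic (x - mu)^T · Sigma^{-1} · (x - mu):
  Sigma^{-1} · (x - mu) = (-0.1818, 0.1765).
  (x - mu)^T · [Sigma^{-1} · (x - mu)] = (-2)·(-0.1818) + (3)·(0.1765) = 0.893.

Step 4 — take square root: d = √(0.893) ≈ 0.945.

d(x, mu) = √(0.893) ≈ 0.945


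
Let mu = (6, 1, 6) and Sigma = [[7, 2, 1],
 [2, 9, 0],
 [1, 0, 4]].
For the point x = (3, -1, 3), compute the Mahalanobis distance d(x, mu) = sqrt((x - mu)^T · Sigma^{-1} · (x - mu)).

Step 1 — centre the observation: (x - mu) = (-3, -2, -3).

Step 2 — invert Sigma (cofactor / det for 3×3, or solve directly):
  Sigma^{-1} = [[0.1586, -0.0352, -0.0396],
 [-0.0352, 0.1189, 0.0088],
 [-0.0396, 0.0088, 0.2599]].

Step 3 — form the quadratic (x - mu)^T · Sigma^{-1} · (x - mu):
  Sigma^{-1} · (x - mu) = (-0.2863, -0.1586, -0.6784).
  (x - mu)^T · [Sigma^{-1} · (x - mu)] = (-3)·(-0.2863) + (-2)·(-0.1586) + (-3)·(-0.6784) = 3.2115.

Step 4 — take square root: d = √(3.2115) ≈ 1.7921.

d(x, mu) = √(3.2115) ≈ 1.7921


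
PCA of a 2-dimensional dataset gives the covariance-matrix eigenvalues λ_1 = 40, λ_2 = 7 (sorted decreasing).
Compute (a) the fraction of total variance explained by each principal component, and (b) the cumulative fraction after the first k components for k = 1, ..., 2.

Step 1 — total variance = trace(Sigma) = Σ λ_i = 40 + 7 = 47.

Step 2 — fraction explained by component i = λ_i / Σ λ:
  PC1: 40/47 = 0.8511
  PC2: 7/47 = 0.1489

Step 3 — cumulative fraction after k components = (λ_1 + ... + λ_k) / Σ λ:
  k = 1: 40/47 = 0.8511
  k = 2: (40 + 7)/47 = 47/47 = 1

Summary (fraction, with percent):

explained: PC1 0.8511 (85.11%), PC2 0.1489 (14.89%);  cumulative: 0.8511, 1


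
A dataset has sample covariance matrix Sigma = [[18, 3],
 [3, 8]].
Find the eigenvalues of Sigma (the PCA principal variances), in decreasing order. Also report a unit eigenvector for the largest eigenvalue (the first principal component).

Step 1 — characteristic polynomial of 2×2 Sigma:
  det(Sigma - λI) = λ² - trace · λ + det = 0.
  trace = 18 + 8 = 26, det = 18·8 - (3)² = 135.
Step 2 — discriminant:
  Δ = trace² - 4·det = 676 - 540 = 136.
Step 3 — eigenvalues:
  λ = (trace ± √Δ)/2 = (26 ± 11.6619)/2,
  λ_1 = 18.831,  λ_2 = 7.169.

Step 4 — unit eigenvector for λ_1: solve (Sigma - λ_1 I)v = 0. First row:
  (18 - 18.831)·v_x + (3)·v_y = 0, i.e. (-0.831)·v_x + (3)·v_y = 0,
  so v ∝ (b, λ_1 - a) = (3, 0.831) = u.
  ||u|| = √((3)² + (0.831)²) = √(9.6905) ≈ 3.113,
  v_1 = u/||u|| ≈ (0.9637, 0.2669) (||v_1|| = 1).

λ_1 = 18.831,  λ_2 = 7.169;  v_1 ≈ (0.9637, 0.2669)


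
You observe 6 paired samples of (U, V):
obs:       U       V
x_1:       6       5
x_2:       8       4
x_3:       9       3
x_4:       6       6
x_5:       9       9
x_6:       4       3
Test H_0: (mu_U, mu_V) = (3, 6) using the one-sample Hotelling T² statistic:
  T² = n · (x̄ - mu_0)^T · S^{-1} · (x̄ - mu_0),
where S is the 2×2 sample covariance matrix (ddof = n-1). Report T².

Step 1 — sample mean vector:
  mean(U) = (6 + 8 + 9 + 6 + 9 + 4) / 6 = 42/6 = 7
  mean(V) = (5 + 4 + 3 + 6 + 9 + 3) / 6 = 30/6 = 5
  x̄ = (7, 5),  deviation x̄ - mu_0 = (7, 5) - (3, 6) = (4, -1).

Step 2 — sample covariance matrix, S[i,j] = (1/(n-1)) · Σ_k (x_{k,i} - mean_i) · (x_{k,j} - mean_j), divisor n-1 = 5:
  S[U,U] = ((-1)·(-1) + (1)·(1) + (2)·(2) + (-1)·(-1) + (2)·(2) + (-3)·(-3)) / 5 = 20/5 = 4
  S[U,V] = ((-1)·(0) + (1)·(-1) + (2)·(-2) + (-1)·(1) + (2)·(4) + (-3)·(-2)) / 5 = 8/5 = 1.6
  S[V,V] = ((0)·(0) + (-1)·(-1) + (-2)·(-2) + (1)·(1) + (4)·(4) + (-2)·(-2)) / 5 = 26/5 = 5.2
  S = [[4, 1.6],
 [1.6, 5.2]].

Step 3 — invert S. det(S) = 4·5.2 - (1.6)² = 18.24.
  S^{-1} = (1/det) · [[d, -b], [-b, a]] = [[0.2851, -0.0877],
 [-0.0877, 0.2193]].

Step 4 — quadratic form (x̄ - mu_0)^T · S^{-1} · (x̄ - mu_0):
  S^{-1} · (x̄ - mu_0) = (1.2281, -0.5702),
  (x̄ - mu_0)^T · [...] = (4)·(1.2281) + (-1)·(-0.5702) = 5.4825.

Step 5 — scale by n: T² = 6 · 5.4825 = 32.8947.

T² ≈ 32.8947


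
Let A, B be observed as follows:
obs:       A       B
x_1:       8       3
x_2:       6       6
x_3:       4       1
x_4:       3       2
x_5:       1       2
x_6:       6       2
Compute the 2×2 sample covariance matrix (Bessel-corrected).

Step 1 — column means:
  mean(A) = (8 + 6 + 4 + 3 + 1 + 6) / 6 = 28/6 = 4.6667
  mean(B) = (3 + 6 + 1 + 2 + 2 + 2) / 6 = 16/6 = 2.6667

Step 2 — sample covariance S[i,j] = (1/(n-1)) · Σ_k (x_{k,i} - mean_i) · (x_{k,j} - mean_j), with n-1 = 5.
  S[A,A] = ((3.3333)·(3.3333) + (1.3333)·(1.3333) + (-0.6667)·(-0.6667) + (-1.6667)·(-1.6667) + (-3.6667)·(-3.6667) + (1.3333)·(1.3333)) / 5 = 31.3333/5 = 6.2667
  S[A,B] = ((3.3333)·(0.3333) + (1.3333)·(3.3333) + (-0.6667)·(-1.6667) + (-1.6667)·(-0.6667) + (-3.6667)·(-0.6667) + (1.3333)·(-0.6667)) / 5 = 9.3333/5 = 1.8667
  S[B,B] = ((0.3333)·(0.3333) + (3.3333)·(3.3333) + (-1.6667)·(-1.6667) + (-0.6667)·(-0.6667) + (-0.6667)·(-0.6667) + (-0.6667)·(-0.6667)) / 5 = 15.3333/5 = 3.0667

S is symmetric (S[j,i] = S[i,j]). Assembling:

S = [[6.2667, 1.8667],
 [1.8667, 3.0667]]


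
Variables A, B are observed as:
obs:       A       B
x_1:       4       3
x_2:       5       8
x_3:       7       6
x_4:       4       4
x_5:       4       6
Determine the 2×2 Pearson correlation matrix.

Step 1 — column means:
  mean(A) = (4 + 5 + 7 + 4 + 4) / 5 = 24/5 = 4.8
  mean(B) = (3 + 8 + 6 + 4 + 6) / 5 = 27/5 = 5.4

Step 2 — sample variances and covariances s[i,j] = (1/(n-1)) · Σ_k (x_{k,i} - mean_i) · (x_{k,j} - mean_j), with n-1 = 4:
  s[A,A] = ((-0.8)·(-0.8) + (0.2)·(0.2) + (2.2)·(2.2) + (-0.8)·(-0.8) + (-0.8)·(-0.8)) / 4 = 6.8/4 = 1.7
  s[A,B] = ((-0.8)·(-2.4) + (0.2)·(2.6) + (2.2)·(0.6) + (-0.8)·(-1.4) + (-0.8)·(0.6)) / 4 = 4.4/4 = 1.1
  s[B,B] = ((-2.4)·(-2.4) + (2.6)·(2.6) + (0.6)·(0.6) + (-1.4)·(-1.4) + (0.6)·(0.6)) / 4 = 15.2/4 = 3.8
  Sample standard deviations s_i = √(s[i,i]):
  s(A) = √(1.7) = 1.3038
  s(B) = √(3.8) = 1.9494

Step 3 — r_{ij} = s_{ij} / (s_i · s_j):
  r[A,A] = 1 (diagonal).
  r[A,B] = 1.1 / (1.3038 · 1.9494) = 1.1 / 2.5417 = 0.4328
  r[B,B] = 1 (diagonal).

R is symmetric with unit diagonal. Assembling:

R = [[1, 0.4328],
 [0.4328, 1]]


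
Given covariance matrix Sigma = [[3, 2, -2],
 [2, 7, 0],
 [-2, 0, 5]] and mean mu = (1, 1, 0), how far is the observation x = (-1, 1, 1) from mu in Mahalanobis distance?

Step 1 — centre the observation: (x - mu) = (-2, 0, 1).

Step 2 — invert Sigma (cofactor / det for 3×3, or solve directly):
  Sigma^{-1} = [[0.614, -0.1754, 0.2456],
 [-0.1754, 0.193, -0.0702],
 [0.2456, -0.0702, 0.2982]].

Step 3 — form the quadratic (x - mu)^T · Sigma^{-1} · (x - mu):
  Sigma^{-1} · (x - mu) = (-0.9825, 0.2807, -0.193).
  (x - mu)^T · [Sigma^{-1} · (x - mu)] = (-2)·(-0.9825) + (0)·(0.2807) + (1)·(-0.193) = 1.7719.

Step 4 — take square root: d = √(1.7719) ≈ 1.3311.

d(x, mu) = √(1.7719) ≈ 1.3311


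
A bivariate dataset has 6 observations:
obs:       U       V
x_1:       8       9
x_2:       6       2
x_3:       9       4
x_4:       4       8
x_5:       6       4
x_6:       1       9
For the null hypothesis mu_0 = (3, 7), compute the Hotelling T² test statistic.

Step 1 — sample mean vector:
  mean(U) = (8 + 6 + 9 + 4 + 6 + 1) / 6 = 34/6 = 5.6667
  mean(V) = (9 + 2 + 4 + 8 + 4 + 9) / 6 = 36/6 = 6
  x̄ = (5.6667, 6),  deviation x̄ - mu_0 = (5.6667, 6) - (3, 7) = (2.6667, -1).

Step 2 — sample covariance matrix, S[i,j] = (1/(n-1)) · Σ_k (x_{k,i} - mean_i) · (x_{k,j} - mean_j), divisor n-1 = 5:
  S[U,U] = ((2.3333)·(2.3333) + (0.3333)·(0.3333) + (3.3333)·(3.3333) + (-1.6667)·(-1.6667) + (0.3333)·(0.3333) + (-4.6667)·(-4.6667)) / 5 = 41.3333/5 = 8.2667
  S[U,V] = ((2.3333)·(3) + (0.3333)·(-4) + (3.3333)·(-2) + (-1.6667)·(2) + (0.3333)·(-2) + (-4.6667)·(3)) / 5 = -19/5 = -3.8
  S[V,V] = ((3)·(3) + (-4)·(-4) + (-2)·(-2) + (2)·(2) + (-2)·(-2) + (3)·(3)) / 5 = 46/5 = 9.2
  S = [[8.2667, -3.8],
 [-3.8, 9.2]].

Step 3 — invert S. det(S) = 8.2667·9.2 - (-3.8)² = 61.6133.
  S^{-1} = (1/det) · [[d, -b], [-b, a]] = [[0.1493, 0.0617],
 [0.0617, 0.1342]].

Step 4 — quadratic form (x̄ - mu_0)^T · S^{-1} · (x̄ - mu_0):
  S^{-1} · (x̄ - mu_0) = (0.3365, 0.0303),
  (x̄ - mu_0)^T · [...] = (2.6667)·(0.3365) + (-1)·(0.0303) = 0.8671.

Step 5 — scale by n: T² = 6 · 0.8671 = 5.2023.

T² ≈ 5.2023


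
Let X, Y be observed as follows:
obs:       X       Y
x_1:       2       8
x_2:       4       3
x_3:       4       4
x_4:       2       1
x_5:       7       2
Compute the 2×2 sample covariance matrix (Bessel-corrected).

Step 1 — column means:
  mean(X) = (2 + 4 + 4 + 2 + 7) / 5 = 19/5 = 3.8
  mean(Y) = (8 + 3 + 4 + 1 + 2) / 5 = 18/5 = 3.6

Step 2 — sample covariance S[i,j] = (1/(n-1)) · Σ_k (x_{k,i} - mean_i) · (x_{k,j} - mean_j), with n-1 = 4.
  S[X,X] = ((-1.8)·(-1.8) + (0.2)·(0.2) + (0.2)·(0.2) + (-1.8)·(-1.8) + (3.2)·(3.2)) / 4 = 16.8/4 = 4.2
  S[X,Y] = ((-1.8)·(4.4) + (0.2)·(-0.6) + (0.2)·(0.4) + (-1.8)·(-2.6) + (3.2)·(-1.6)) / 4 = -8.4/4 = -2.1
  S[Y,Y] = ((4.4)·(4.4) + (-0.6)·(-0.6) + (0.4)·(0.4) + (-2.6)·(-2.6) + (-1.6)·(-1.6)) / 4 = 29.2/4 = 7.3

S is symmetric (S[j,i] = S[i,j]). Assembling:

S = [[4.2, -2.1],
 [-2.1, 7.3]]


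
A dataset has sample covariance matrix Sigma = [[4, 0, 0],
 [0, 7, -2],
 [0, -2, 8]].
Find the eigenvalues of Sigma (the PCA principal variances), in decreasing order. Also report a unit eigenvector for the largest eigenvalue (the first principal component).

Step 1 — characteristic polynomial p(λ) = det(λI - Sigma) = λ³ - tr·λ² + c_1·λ - det, where tr = trace, c_1 = sum of the principal 2×2 minors, det = det(Sigma):
  tr = 4 + 7 + 8 = 19,
  c_1 = (4·7 - (0)²) + (4·8 - (0)²) + (7·8 - (-2)²) = 28 + 32 + 52 = 112,
  det = 4·(7·8 - (-2)²) - (0)·((0)·8 - (-2)·(0)) + (0)·((0)·(-2) - 7·(0)) = 4·(52) - (0)·(0) + (0)·(0) = 208.
  So p(λ) = λ³ - 19λ² + 112λ - 208.
Step 2 — look for an integer root (rational root theorem: any rational root is an integer divisor of 208). Testing λ = 4:
  p(4) = 64 - 304 + 448 - 208 = 0  ✓
  Dividing out (λ - 4): p(λ) = (λ - 4)(λ² - 15λ + 52).
Step 3 — remaining eigenvalues from the quadratic λ² - 15λ + 52 = 0:
  Δ = 15² - 4·52 = 225 - 208 = 17,  λ = (15 ± √17)/2 = (15 ± 4.1231)/2 ≈ 9.5616 or 5.4384.
  Sorted: λ_1 = 9.5616,  λ_2 = 5.4384,  λ_3 = 4  (check: sum = 19 = tr ✓).

Step 4 — unit eigenvector for λ_1 ≈ 9.5616: v spans the null space of (Sigma - λ_1 I), whose rows are
  r_1 = (-5.5616, 0, 0),  r_2 = (0, -2.5616, -2),  r_3 = (0, -2, -1.5616).
  v is orthogonal to every row, so take v ∝ r_1 × r_2 = ((0)·(-2) - (0)·(-2.5616), (0)·(0) - (-5.5616)·(-2), (-5.5616)·(-2.5616) - (0)·(0)) ≈ (0, -11.1231, 14.2462).
  Rescale (multiply by -1 so the first nonzero entry is positive): u = (0, 11.1231, -14.2462).
  ||u|| = √((0)² + (11.1231)² + (-14.2462)²) = √(326.678) ≈ 18.0742,  v_1 = u/||u|| ≈ (0, 0.6154, -0.7882) (||v_1|| = 1).

λ_1 = 9.5616,  λ_2 = 5.4384,  λ_3 = 4;  v_1 ≈ (0, 0.6154, -0.7882)


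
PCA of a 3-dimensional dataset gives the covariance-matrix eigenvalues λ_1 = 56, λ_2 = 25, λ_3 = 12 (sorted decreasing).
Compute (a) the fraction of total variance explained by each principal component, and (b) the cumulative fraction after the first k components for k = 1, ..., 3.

Step 1 — total variance = trace(Sigma) = Σ λ_i = 56 + 25 + 12 = 93.

Step 2 — fraction explained by component i = λ_i / Σ λ:
  PC1: 56/93 = 0.6022
  PC2: 25/93 = 0.2688
  PC3: 12/93 = 0.129

Step 3 — cumulative fraction after k components = (λ_1 + ... + λ_k) / Σ λ:
  k = 1: 56/93 = 0.6022
  k = 2: (56 + 25)/93 = 81/93 = 0.871
  k = 3: (56 + 25 + 12)/93 = 93/93 = 1

Summary (fraction, with percent):

explained: PC1 0.6022 (60.22%), PC2 0.2688 (26.88%), PC3 0.129 (12.9%);  cumulative: 0.6022, 0.871, 1


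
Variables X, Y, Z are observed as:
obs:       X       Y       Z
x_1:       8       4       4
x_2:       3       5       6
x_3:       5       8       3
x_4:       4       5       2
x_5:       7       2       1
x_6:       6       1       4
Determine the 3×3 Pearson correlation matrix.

Step 1 — column means:
  mean(X) = (8 + 3 + 5 + 4 + 7 + 6) / 6 = 33/6 = 5.5
  mean(Y) = (4 + 5 + 8 + 5 + 2 + 1) / 6 = 25/6 = 4.1667
  mean(Z) = (4 + 6 + 3 + 2 + 1 + 4) / 6 = 20/6 = 3.3333

Step 2 — sample variances and covariances s[i,j] = (1/(n-1)) · Σ_k (x_{k,i} - mean_i) · (x_{k,j} - mean_j), with n-1 = 5:
  s[X,X] = ((2.5)·(2.5) + (-2.5)·(-2.5) + (-0.5)·(-0.5) + (-1.5)·(-1.5) + (1.5)·(1.5) + (0.5)·(0.5)) / 5 = 17.5/5 = 3.5
  s[X,Y] = ((2.5)·(-0.1667) + (-2.5)·(0.8333) + (-0.5)·(3.8333) + (-1.5)·(0.8333) + (1.5)·(-2.1667) + (0.5)·(-3.1667)) / 5 = -10.5/5 = -2.1
  s[X,Z] = ((2.5)·(0.6667) + (-2.5)·(2.6667) + (-0.5)·(-0.3333) + (-1.5)·(-1.3333) + (1.5)·(-2.3333) + (0.5)·(0.6667)) / 5 = -6/5 = -1.2
  s[Y,Y] = ((-0.1667)·(-0.1667) + (0.8333)·(0.8333) + (3.8333)·(3.8333) + (0.8333)·(0.8333) + (-2.1667)·(-2.1667) + (-3.1667)·(-3.1667)) / 5 = 30.8333/5 = 6.1667
  s[Y,Z] = ((-0.1667)·(0.6667) + (0.8333)·(2.6667) + (3.8333)·(-0.3333) + (0.8333)·(-1.3333) + (-2.1667)·(-2.3333) + (-3.1667)·(0.6667)) / 5 = 2.6667/5 = 0.5333
  s[Z,Z] = ((0.6667)·(0.6667) + (2.6667)·(2.6667) + (-0.3333)·(-0.3333) + (-1.3333)·(-1.3333) + (-2.3333)·(-2.3333) + (0.6667)·(0.6667)) / 5 = 15.3333/5 = 3.0667
  Sample standard deviations s_i = √(s[i,i]):
  s(X) = √(3.5) = 1.8708
  s(Y) = √(6.1667) = 2.4833
  s(Z) = √(3.0667) = 1.7512

Step 3 — r_{ij} = s_{ij} / (s_i · s_j):
  r[X,X] = 1 (diagonal).
  r[X,Y] = -2.1 / (1.8708 · 2.4833) = -2.1 / 4.6458 = -0.452
  r[X,Z] = -1.2 / (1.8708 · 1.7512) = -1.2 / 3.2762 = -0.3663
  r[Y,Y] = 1 (diagonal).
  r[Y,Z] = 0.5333 / (2.4833 · 1.7512) = 0.5333 / 4.3487 = 0.1226
  r[Z,Z] = 1 (diagonal).

R is symmetric with unit diagonal. Assembling:

R = [[1, -0.452, -0.3663],
 [-0.452, 1, 0.1226],
 [-0.3663, 0.1226, 1]]


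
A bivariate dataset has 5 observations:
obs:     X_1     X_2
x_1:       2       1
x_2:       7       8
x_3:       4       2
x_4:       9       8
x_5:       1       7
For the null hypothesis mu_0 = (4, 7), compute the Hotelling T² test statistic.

Step 1 — sample mean vector:
  mean(X_1) = (2 + 7 + 4 + 9 + 1) / 5 = 23/5 = 4.6
  mean(X_2) = (1 + 8 + 2 + 8 + 7) / 5 = 26/5 = 5.2
  x̄ = (4.6, 5.2),  deviation x̄ - mu_0 = (4.6, 5.2) - (4, 7) = (0.6, -1.8).

Step 2 — sample covariance matrix, S[i,j] = (1/(n-1)) · Σ_k (x_{k,i} - mean_i) · (x_{k,j} - mean_j), divisor n-1 = 4:
  S[X_1,X_1] = ((-2.6)·(-2.6) + (2.4)·(2.4) + (-0.6)·(-0.6) + (4.4)·(4.4) + (-3.6)·(-3.6)) / 4 = 45.2/4 = 11.3
  S[X_1,X_2] = ((-2.6)·(-4.2) + (2.4)·(2.8) + (-0.6)·(-3.2) + (4.4)·(2.8) + (-3.6)·(1.8)) / 4 = 25.4/4 = 6.35
  S[X_2,X_2] = ((-4.2)·(-4.2) + (2.8)·(2.8) + (-3.2)·(-3.2) + (2.8)·(2.8) + (1.8)·(1.8)) / 4 = 46.8/4 = 11.7
  S = [[11.3, 6.35],
 [6.35, 11.7]].

Step 3 — invert S. det(S) = 11.3·11.7 - (6.35)² = 91.8875.
  S^{-1} = (1/det) · [[d, -b], [-b, a]] = [[0.1273, -0.0691],
 [-0.0691, 0.123]].

Step 4 — quadratic form (x̄ - mu_0)^T · S^{-1} · (x̄ - mu_0):
  S^{-1} · (x̄ - mu_0) = (0.2008, -0.2628),
  (x̄ - mu_0)^T · [...] = (0.6)·(0.2008) + (-1.8)·(-0.2628) = 0.5936.

Step 5 — scale by n: T² = 5 · 0.5936 = 2.9678.

T² ≈ 2.9678


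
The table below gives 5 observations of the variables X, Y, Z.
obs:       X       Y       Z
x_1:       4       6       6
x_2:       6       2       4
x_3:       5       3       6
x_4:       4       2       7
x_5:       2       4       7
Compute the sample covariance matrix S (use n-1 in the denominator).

Step 1 — column means:
  mean(X) = (4 + 6 + 5 + 4 + 2) / 5 = 21/5 = 4.2
  mean(Y) = (6 + 2 + 3 + 2 + 4) / 5 = 17/5 = 3.4
  mean(Z) = (6 + 4 + 6 + 7 + 7) / 5 = 30/5 = 6

Step 2 — sample covariance S[i,j] = (1/(n-1)) · Σ_k (x_{k,i} - mean_i) · (x_{k,j} - mean_j), with n-1 = 4.
  S[X,X] = ((-0.2)·(-0.2) + (1.8)·(1.8) + (0.8)·(0.8) + (-0.2)·(-0.2) + (-2.2)·(-2.2)) / 4 = 8.8/4 = 2.2
  S[X,Y] = ((-0.2)·(2.6) + (1.8)·(-1.4) + (0.8)·(-0.4) + (-0.2)·(-1.4) + (-2.2)·(0.6)) / 4 = -4.4/4 = -1.1
  S[X,Z] = ((-0.2)·(0) + (1.8)·(-2) + (0.8)·(0) + (-0.2)·(1) + (-2.2)·(1)) / 4 = -6/4 = -1.5
  S[Y,Y] = ((2.6)·(2.6) + (-1.4)·(-1.4) + (-0.4)·(-0.4) + (-1.4)·(-1.4) + (0.6)·(0.6)) / 4 = 11.2/4 = 2.8
  S[Y,Z] = ((2.6)·(0) + (-1.4)·(-2) + (-0.4)·(0) + (-1.4)·(1) + (0.6)·(1)) / 4 = 2/4 = 0.5
  S[Z,Z] = ((0)·(0) + (-2)·(-2) + (0)·(0) + (1)·(1) + (1)·(1)) / 4 = 6/4 = 1.5

S is symmetric (S[j,i] = S[i,j]). Assembling:

S = [[2.2, -1.1, -1.5],
 [-1.1, 2.8, 0.5],
 [-1.5, 0.5, 1.5]]


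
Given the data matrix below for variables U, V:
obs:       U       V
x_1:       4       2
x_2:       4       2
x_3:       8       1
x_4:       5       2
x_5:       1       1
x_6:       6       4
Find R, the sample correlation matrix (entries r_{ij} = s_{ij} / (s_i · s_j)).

Step 1 — column means:
  mean(U) = (4 + 4 + 8 + 5 + 1 + 6) / 6 = 28/6 = 4.6667
  mean(V) = (2 + 2 + 1 + 2 + 1 + 4) / 6 = 12/6 = 2

Step 2 — sample variances and covariances s[i,j] = (1/(n-1)) · Σ_k (x_{k,i} - mean_i) · (x_{k,j} - mean_j), with n-1 = 5:
  s[U,U] = ((-0.6667)·(-0.6667) + (-0.6667)·(-0.6667) + (3.3333)·(3.3333) + (0.3333)·(0.3333) + (-3.6667)·(-3.6667) + (1.3333)·(1.3333)) / 5 = 27.3333/5 = 5.4667
  s[U,V] = ((-0.6667)·(0) + (-0.6667)·(0) + (3.3333)·(-1) + (0.3333)·(0) + (-3.6667)·(-1) + (1.3333)·(2)) / 5 = 3/5 = 0.6
  s[V,V] = ((0)·(0) + (0)·(0) + (-1)·(-1) + (0)·(0) + (-1)·(-1) + (2)·(2)) / 5 = 6/5 = 1.2
  Sample standard deviations s_i = √(s[i,i]):
  s(U) = √(5.4667) = 2.3381
  s(V) = √(1.2) = 1.0954

Step 3 — r_{ij} = s_{ij} / (s_i · s_j):
  r[U,U] = 1 (diagonal).
  r[U,V] = 0.6 / (2.3381 · 1.0954) = 0.6 / 2.5612 = 0.2343
  r[V,V] = 1 (diagonal).

R is symmetric with unit diagonal. Assembling:

R = [[1, 0.2343],
 [0.2343, 1]]


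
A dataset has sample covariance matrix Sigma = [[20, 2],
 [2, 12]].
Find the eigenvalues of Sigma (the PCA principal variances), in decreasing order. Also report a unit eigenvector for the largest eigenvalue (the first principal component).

Step 1 — characteristic polynomial of 2×2 Sigma:
  det(Sigma - λI) = λ² - trace · λ + det = 0.
  trace = 20 + 12 = 32, det = 20·12 - (2)² = 236.
Step 2 — discriminant:
  Δ = trace² - 4·det = 1024 - 944 = 80.
Step 3 — eigenvalues:
  λ = (trace ± √Δ)/2 = (32 ± 8.9443)/2,
  λ_1 = 20.4721,  λ_2 = 11.5279.

Step 4 — unit eigenvector for λ_1: solve (Sigma - λ_1 I)v = 0. First row:
  (20 - 20.4721)·v_x + (2)·v_y = 0, i.e. (-0.4721)·v_x + (2)·v_y = 0,
  so v ∝ (b, λ_1 - a) = (2, 0.4721) = u.
  ||u|| = √((2)² + (0.4721)²) = √(4.2229) ≈ 2.055,
  v_1 = u/||u|| ≈ (0.9732, 0.2298) (||v_1|| = 1).

λ_1 = 20.4721,  λ_2 = 11.5279;  v_1 ≈ (0.9732, 0.2298)


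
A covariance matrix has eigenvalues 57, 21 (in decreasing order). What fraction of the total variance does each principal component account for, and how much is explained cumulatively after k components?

Step 1 — total variance = trace(Sigma) = Σ λ_i = 57 + 21 = 78.

Step 2 — fraction explained by component i = λ_i / Σ λ:
  PC1: 57/78 = 0.7308
  PC2: 21/78 = 0.2692

Step 3 — cumulative fraction after k components = (λ_1 + ... + λ_k) / Σ λ:
  k = 1: 57/78 = 0.7308
  k = 2: (57 + 21)/78 = 78/78 = 1

Summary (fraction, with percent):

explained: PC1 0.7308 (73.08%), PC2 0.2692 (26.92%);  cumulative: 0.7308, 1


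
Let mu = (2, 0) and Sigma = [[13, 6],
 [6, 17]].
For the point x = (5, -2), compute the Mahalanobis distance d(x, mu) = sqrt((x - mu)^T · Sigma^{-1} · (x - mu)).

Step 1 — centre the observation: (x - mu) = (3, -2).

Step 2 — invert Sigma. det(Sigma) = 13·17 - (6)² = 185.
  Sigma^{-1} = (1/det) · [[d, -b], [-b, a]] = [[0.0919, -0.0324],
 [-0.0324, 0.0703]].

Step 3 — form the quadratic (x - mu)^T · Sigma^{-1} · (x - mu):
  Sigma^{-1} · (x - mu) = (0.3405, -0.2378).
  (x - mu)^T · [Sigma^{-1} · (x - mu)] = (3)·(0.3405) + (-2)·(-0.2378) = 1.4973.

Step 4 — take square root: d = √(1.4973) ≈ 1.2236.

d(x, mu) = √(1.4973) ≈ 1.2236


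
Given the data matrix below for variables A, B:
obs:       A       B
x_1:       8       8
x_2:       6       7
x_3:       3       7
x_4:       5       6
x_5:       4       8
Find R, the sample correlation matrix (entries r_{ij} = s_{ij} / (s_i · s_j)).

Step 1 — column means:
  mean(A) = (8 + 6 + 3 + 5 + 4) / 5 = 26/5 = 5.2
  mean(B) = (8 + 7 + 7 + 6 + 8) / 5 = 36/5 = 7.2

Step 2 — sample variances and covariances s[i,j] = (1/(n-1)) · Σ_k (x_{k,i} - mean_i) · (x_{k,j} - mean_j), with n-1 = 4:
  s[A,A] = ((2.8)·(2.8) + (0.8)·(0.8) + (-2.2)·(-2.2) + (-0.2)·(-0.2) + (-1.2)·(-1.2)) / 4 = 14.8/4 = 3.7
  s[A,B] = ((2.8)·(0.8) + (0.8)·(-0.2) + (-2.2)·(-0.2) + (-0.2)·(-1.2) + (-1.2)·(0.8)) / 4 = 1.8/4 = 0.45
  s[B,B] = ((0.8)·(0.8) + (-0.2)·(-0.2) + (-0.2)·(-0.2) + (-1.2)·(-1.2) + (0.8)·(0.8)) / 4 = 2.8/4 = 0.7
  Sample standard deviations s_i = √(s[i,i]):
  s(A) = √(3.7) = 1.9235
  s(B) = √(0.7) = 0.8367

Step 3 — r_{ij} = s_{ij} / (s_i · s_j):
  r[A,A] = 1 (diagonal).
  r[A,B] = 0.45 / (1.9235 · 0.8367) = 0.45 / 1.6093 = 0.2796
  r[B,B] = 1 (diagonal).

R is symmetric with unit diagonal. Assembling:

R = [[1, 0.2796],
 [0.2796, 1]]


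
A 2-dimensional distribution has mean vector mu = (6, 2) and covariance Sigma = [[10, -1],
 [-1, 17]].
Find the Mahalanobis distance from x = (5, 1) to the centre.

Step 1 — centre the observation: (x - mu) = (-1, -1).

Step 2 — invert Sigma. det(Sigma) = 10·17 - (-1)² = 169.
  Sigma^{-1} = (1/det) · [[d, -b], [-b, a]] = [[0.1006, 0.0059],
 [0.0059, 0.0592]].

Step 3 — form the quadratic (x - mu)^T · Sigma^{-1} · (x - mu):
  Sigma^{-1} · (x - mu) = (-0.1065, -0.0651).
  (x - mu)^T · [Sigma^{-1} · (x - mu)] = (-1)·(-0.1065) + (-1)·(-0.0651) = 0.1716.

Step 4 — take square root: d = √(0.1716) ≈ 0.4142.

d(x, mu) = √(0.1716) ≈ 0.4142


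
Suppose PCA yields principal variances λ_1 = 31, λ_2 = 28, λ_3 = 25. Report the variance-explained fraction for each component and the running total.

Step 1 — total variance = trace(Sigma) = Σ λ_i = 31 + 28 + 25 = 84.

Step 2 — fraction explained by component i = λ_i / Σ λ:
  PC1: 31/84 = 0.369
  PC2: 28/84 = 0.3333
  PC3: 25/84 = 0.2976

Step 3 — cumulative fraction after k components = (λ_1 + ... + λ_k) / Σ λ:
  k = 1: 31/84 = 0.369
  k = 2: (31 + 28)/84 = 59/84 = 0.7024
  k = 3: (31 + 28 + 25)/84 = 84/84 = 1

Summary (fraction, with percent):

explained: PC1 0.369 (36.9%), PC2 0.3333 (33.33%), PC3 0.2976 (29.76%);  cumulative: 0.369, 0.7024, 1


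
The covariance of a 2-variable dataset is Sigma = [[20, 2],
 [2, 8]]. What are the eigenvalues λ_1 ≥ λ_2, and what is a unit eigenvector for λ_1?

Step 1 — characteristic polynomial of 2×2 Sigma:
  det(Sigma - λI) = λ² - trace · λ + det = 0.
  trace = 20 + 8 = 28, det = 20·8 - (2)² = 156.
Step 2 — discriminant:
  Δ = trace² - 4·det = 784 - 624 = 160.
Step 3 — eigenvalues:
  λ = (trace ± √Δ)/2 = (28 ± 12.6491)/2,
  λ_1 = 20.3246,  λ_2 = 7.6754.

Step 4 — unit eigenvector for λ_1: solve (Sigma - λ_1 I)v = 0. First row:
  (20 - 20.3246)·v_x + (2)·v_y = 0, i.e. (-0.3246)·v_x + (2)·v_y = 0,
  so v ∝ (b, λ_1 - a) = (2, 0.3246) = u.
  ||u|| = √((2)² + (0.3246)²) = √(4.1053) ≈ 2.0262,
  v_1 = u/||u|| ≈ (0.9871, 0.1602) (||v_1|| = 1).

λ_1 = 20.3246,  λ_2 = 7.6754;  v_1 ≈ (0.9871, 0.1602)


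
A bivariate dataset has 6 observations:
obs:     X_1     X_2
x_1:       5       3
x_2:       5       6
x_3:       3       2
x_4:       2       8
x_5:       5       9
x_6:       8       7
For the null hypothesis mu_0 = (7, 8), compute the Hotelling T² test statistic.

Step 1 — sample mean vector:
  mean(X_1) = (5 + 5 + 3 + 2 + 5 + 8) / 6 = 28/6 = 4.6667
  mean(X_2) = (3 + 6 + 2 + 8 + 9 + 7) / 6 = 35/6 = 5.8333
  x̄ = (4.6667, 5.8333),  deviation x̄ - mu_0 = (4.6667, 5.8333) - (7, 8) = (-2.3333, -2.1667).

Step 2 — sample covariance matrix, S[i,j] = (1/(n-1)) · Σ_k (x_{k,i} - mean_i) · (x_{k,j} - mean_j), divisor n-1 = 5:
  S[X_1,X_1] = ((0.3333)·(0.3333) + (0.3333)·(0.3333) + (-1.6667)·(-1.6667) + (-2.6667)·(-2.6667) + (0.3333)·(0.3333) + (3.3333)·(3.3333)) / 5 = 21.3333/5 = 4.2667
  S[X_1,X_2] = ((0.3333)·(-2.8333) + (0.3333)·(0.1667) + (-1.6667)·(-3.8333) + (-2.6667)·(2.1667) + (0.3333)·(3.1667) + (3.3333)·(1.1667)) / 5 = 4.6667/5 = 0.9333
  S[X_2,X_2] = ((-2.8333)·(-2.8333) + (0.1667)·(0.1667) + (-3.8333)·(-3.8333) + (2.1667)·(2.1667) + (3.1667)·(3.1667) + (1.1667)·(1.1667)) / 5 = 38.8333/5 = 7.7667
  S = [[4.2667, 0.9333],
 [0.9333, 7.7667]].

Step 3 — invert S. det(S) = 4.2667·7.7667 - (0.9333)² = 32.2667.
  S^{-1} = (1/det) · [[d, -b], [-b, a]] = [[0.2407, -0.0289],
 [-0.0289, 0.1322]].

Step 4 — quadratic form (x̄ - mu_0)^T · S^{-1} · (x̄ - mu_0):
  S^{-1} · (x̄ - mu_0) = (-0.499, -0.219),
  (x̄ - mu_0)^T · [...] = (-2.3333)·(-0.499) + (-2.1667)·(-0.219) = 1.6388.

Step 5 — scale by n: T² = 6 · 1.6388 = 9.8326.

T² ≈ 9.8326


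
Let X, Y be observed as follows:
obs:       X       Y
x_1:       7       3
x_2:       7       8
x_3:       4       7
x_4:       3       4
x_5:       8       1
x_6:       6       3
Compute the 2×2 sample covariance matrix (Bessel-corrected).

Step 1 — column means:
  mean(X) = (7 + 7 + 4 + 3 + 8 + 6) / 6 = 35/6 = 5.8333
  mean(Y) = (3 + 8 + 7 + 4 + 1 + 3) / 6 = 26/6 = 4.3333

Step 2 — sample covariance S[i,j] = (1/(n-1)) · Σ_k (x_{k,i} - mean_i) · (x_{k,j} - mean_j), with n-1 = 5.
  S[X,X] = ((1.1667)·(1.1667) + (1.1667)·(1.1667) + (-1.8333)·(-1.8333) + (-2.8333)·(-2.8333) + (2.1667)·(2.1667) + (0.1667)·(0.1667)) / 5 = 18.8333/5 = 3.7667
  S[X,Y] = ((1.1667)·(-1.3333) + (1.1667)·(3.6667) + (-1.8333)·(2.6667) + (-2.8333)·(-0.3333) + (2.1667)·(-3.3333) + (0.1667)·(-1.3333)) / 5 = -8.6667/5 = -1.7333
  S[Y,Y] = ((-1.3333)·(-1.3333) + (3.6667)·(3.6667) + (2.6667)·(2.6667) + (-0.3333)·(-0.3333) + (-3.3333)·(-3.3333) + (-1.3333)·(-1.3333)) / 5 = 35.3333/5 = 7.0667

S is symmetric (S[j,i] = S[i,j]). Assembling:

S = [[3.7667, -1.7333],
 [-1.7333, 7.0667]]


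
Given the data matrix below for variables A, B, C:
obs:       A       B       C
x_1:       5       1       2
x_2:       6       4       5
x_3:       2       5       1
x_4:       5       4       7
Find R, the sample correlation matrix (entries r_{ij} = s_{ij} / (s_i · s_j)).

Step 1 — column means:
  mean(A) = (5 + 6 + 2 + 5) / 4 = 18/4 = 4.5
  mean(B) = (1 + 4 + 5 + 4) / 4 = 14/4 = 3.5
  mean(C) = (2 + 5 + 1 + 7) / 4 = 15/4 = 3.75

Step 2 — sample variances and covariances s[i,j] = (1/(n-1)) · Σ_k (x_{k,i} - mean_i) · (x_{k,j} - mean_j), with n-1 = 3:
  s[A,A] = ((0.5)·(0.5) + (1.5)·(1.5) + (-2.5)·(-2.5) + (0.5)·(0.5)) / 3 = 9/3 = 3
  s[A,B] = ((0.5)·(-2.5) + (1.5)·(0.5) + (-2.5)·(1.5) + (0.5)·(0.5)) / 3 = -4/3 = -1.3333
  s[A,C] = ((0.5)·(-1.75) + (1.5)·(1.25) + (-2.5)·(-2.75) + (0.5)·(3.25)) / 3 = 9.5/3 = 3.1667
  s[B,B] = ((-2.5)·(-2.5) + (0.5)·(0.5) + (1.5)·(1.5) + (0.5)·(0.5)) / 3 = 9/3 = 3
  s[B,C] = ((-2.5)·(-1.75) + (0.5)·(1.25) + (1.5)·(-2.75) + (0.5)·(3.25)) / 3 = 2.5/3 = 0.8333
  s[C,C] = ((-1.75)·(-1.75) + (1.25)·(1.25) + (-2.75)·(-2.75) + (3.25)·(3.25)) / 3 = 22.75/3 = 7.5833
  Sample standard deviations s_i = √(s[i,i]):
  s(A) = √(3) = 1.7321
  s(B) = √(3) = 1.7321
  s(C) = √(7.5833) = 2.7538

Step 3 — r_{ij} = s_{ij} / (s_i · s_j):
  r[A,A] = 1 (diagonal).
  r[A,B] = -1.3333 / (1.7321 · 1.7321) = -1.3333 / 3 = -0.4444
  r[A,C] = 3.1667 / (1.7321 · 2.7538) = 3.1667 / 4.7697 = 0.6639
  r[B,B] = 1 (diagonal).
  r[B,C] = 0.8333 / (1.7321 · 2.7538) = 0.8333 / 4.7697 = 0.1747
  r[C,C] = 1 (diagonal).

R is symmetric with unit diagonal. Assembling:

R = [[1, -0.4444, 0.6639],
 [-0.4444, 1, 0.1747],
 [0.6639, 0.1747, 1]]


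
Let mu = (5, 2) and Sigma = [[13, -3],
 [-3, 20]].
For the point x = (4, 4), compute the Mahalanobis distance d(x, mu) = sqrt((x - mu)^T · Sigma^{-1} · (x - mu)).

Step 1 — centre the observation: (x - mu) = (-1, 2).

Step 2 — invert Sigma. det(Sigma) = 13·20 - (-3)² = 251.
  Sigma^{-1} = (1/det) · [[d, -b], [-b, a]] = [[0.0797, 0.012],
 [0.012, 0.0518]].

Step 3 — form the quadratic (x - mu)^T · Sigma^{-1} · (x - mu):
  Sigma^{-1} · (x - mu) = (-0.0558, 0.0916).
  (x - mu)^T · [Sigma^{-1} · (x - mu)] = (-1)·(-0.0558) + (2)·(0.0916) = 0.239.

Step 4 — take square root: d = √(0.239) ≈ 0.4889.

d(x, mu) = √(0.239) ≈ 0.4889


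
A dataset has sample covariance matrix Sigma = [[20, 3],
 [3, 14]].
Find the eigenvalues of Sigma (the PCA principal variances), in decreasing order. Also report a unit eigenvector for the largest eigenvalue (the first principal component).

Step 1 — characteristic polynomial of 2×2 Sigma:
  det(Sigma - λI) = λ² - trace · λ + det = 0.
  trace = 20 + 14 = 34, det = 20·14 - (3)² = 271.
Step 2 — discriminant:
  Δ = trace² - 4·det = 1156 - 1084 = 72.
Step 3 — eigenvalues:
  λ = (trace ± √Δ)/2 = (34 ± 8.4853)/2,
  λ_1 = 21.2426,  λ_2 = 12.7574.

Step 4 — unit eigenvector for λ_1: solve (Sigma - λ_1 I)v = 0. First row:
  (20 - 21.2426)·v_x + (3)·v_y = 0, i.e. (-1.2426)·v_x + (3)·v_y = 0,
  so v ∝ (b, λ_1 - a) = (3, 1.2426) = u.
  ||u|| = √((3)² + (1.2426)²) = √(10.5442) ≈ 3.2472,
  v_1 = u/||u|| ≈ (0.9239, 0.3827) (||v_1|| = 1).

λ_1 = 21.2426,  λ_2 = 12.7574;  v_1 ≈ (0.9239, 0.3827)


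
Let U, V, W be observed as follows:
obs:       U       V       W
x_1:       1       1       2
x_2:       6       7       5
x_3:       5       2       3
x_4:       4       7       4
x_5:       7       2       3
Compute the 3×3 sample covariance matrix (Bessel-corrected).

Step 1 — column means:
  mean(U) = (1 + 6 + 5 + 4 + 7) / 5 = 23/5 = 4.6
  mean(V) = (1 + 7 + 2 + 7 + 2) / 5 = 19/5 = 3.8
  mean(W) = (2 + 5 + 3 + 4 + 3) / 5 = 17/5 = 3.4

Step 2 — sample covariance S[i,j] = (1/(n-1)) · Σ_k (x_{k,i} - mean_i) · (x_{k,j} - mean_j), with n-1 = 4.
  S[U,U] = ((-3.6)·(-3.6) + (1.4)·(1.4) + (0.4)·(0.4) + (-0.6)·(-0.6) + (2.4)·(2.4)) / 4 = 21.2/4 = 5.3
  S[U,V] = ((-3.6)·(-2.8) + (1.4)·(3.2) + (0.4)·(-1.8) + (-0.6)·(3.2) + (2.4)·(-1.8)) / 4 = 7.6/4 = 1.9
  S[U,W] = ((-3.6)·(-1.4) + (1.4)·(1.6) + (0.4)·(-0.4) + (-0.6)·(0.6) + (2.4)·(-0.4)) / 4 = 5.8/4 = 1.45
  S[V,V] = ((-2.8)·(-2.8) + (3.2)·(3.2) + (-1.8)·(-1.8) + (3.2)·(3.2) + (-1.8)·(-1.8)) / 4 = 34.8/4 = 8.7
  S[V,W] = ((-2.8)·(-1.4) + (3.2)·(1.6) + (-1.8)·(-0.4) + (3.2)·(0.6) + (-1.8)·(-0.4)) / 4 = 12.4/4 = 3.1
  S[W,W] = ((-1.4)·(-1.4) + (1.6)·(1.6) + (-0.4)·(-0.4) + (0.6)·(0.6) + (-0.4)·(-0.4)) / 4 = 5.2/4 = 1.3

S is symmetric (S[j,i] = S[i,j]). Assembling:

S = [[5.3, 1.9, 1.45],
 [1.9, 8.7, 3.1],
 [1.45, 3.1, 1.3]]


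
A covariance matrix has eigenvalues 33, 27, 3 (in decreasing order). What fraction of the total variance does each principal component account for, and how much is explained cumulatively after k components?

Step 1 — total variance = trace(Sigma) = Σ λ_i = 33 + 27 + 3 = 63.

Step 2 — fraction explained by component i = λ_i / Σ λ:
  PC1: 33/63 = 0.5238
  PC2: 27/63 = 0.4286
  PC3: 3/63 = 0.0476

Step 3 — cumulative fraction after k components = (λ_1 + ... + λ_k) / Σ λ:
  k = 1: 33/63 = 0.5238
  k = 2: (33 + 27)/63 = 60/63 = 0.9524
  k = 3: (33 + 27 + 3)/63 = 63/63 = 1

Summary (fraction, with percent):

explained: PC1 0.5238 (52.38%), PC2 0.4286 (42.86%), PC3 0.0476 (4.76%);  cumulative: 0.5238, 0.9524, 1
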